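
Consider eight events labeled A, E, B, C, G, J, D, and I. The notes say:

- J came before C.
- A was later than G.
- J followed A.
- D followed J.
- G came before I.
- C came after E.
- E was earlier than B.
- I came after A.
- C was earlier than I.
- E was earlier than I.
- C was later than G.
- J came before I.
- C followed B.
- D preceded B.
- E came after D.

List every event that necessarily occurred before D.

Directly stated before D: J.
A reaches D via A → J → D.
G reaches D via G → A → J → D.
No chain forces I (or any of the others) ahead of D.

A, G, J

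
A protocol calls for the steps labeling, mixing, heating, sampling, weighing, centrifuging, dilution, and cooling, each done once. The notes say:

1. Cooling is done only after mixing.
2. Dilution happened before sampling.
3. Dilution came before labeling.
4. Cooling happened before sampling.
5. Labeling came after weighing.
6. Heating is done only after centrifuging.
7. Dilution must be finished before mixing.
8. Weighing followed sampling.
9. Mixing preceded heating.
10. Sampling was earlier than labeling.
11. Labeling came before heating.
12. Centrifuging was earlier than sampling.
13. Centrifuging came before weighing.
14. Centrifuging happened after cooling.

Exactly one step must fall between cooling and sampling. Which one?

Tracing the constraints gives cooling → centrifuging → sampling, so centrifuging sits after cooling and before sampling.
No other step is forced both after cooling and before sampling.

centrifuging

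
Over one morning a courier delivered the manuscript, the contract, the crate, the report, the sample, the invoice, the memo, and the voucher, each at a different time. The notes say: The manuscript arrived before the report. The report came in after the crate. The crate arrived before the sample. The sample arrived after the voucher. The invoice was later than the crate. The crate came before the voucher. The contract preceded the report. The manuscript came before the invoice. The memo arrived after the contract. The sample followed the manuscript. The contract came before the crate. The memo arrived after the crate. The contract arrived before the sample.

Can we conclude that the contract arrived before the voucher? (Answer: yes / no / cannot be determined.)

yes

Chain the constraints: the contract → the crate → the voucher. Each link is directly stated, so the contract comes before the voucher.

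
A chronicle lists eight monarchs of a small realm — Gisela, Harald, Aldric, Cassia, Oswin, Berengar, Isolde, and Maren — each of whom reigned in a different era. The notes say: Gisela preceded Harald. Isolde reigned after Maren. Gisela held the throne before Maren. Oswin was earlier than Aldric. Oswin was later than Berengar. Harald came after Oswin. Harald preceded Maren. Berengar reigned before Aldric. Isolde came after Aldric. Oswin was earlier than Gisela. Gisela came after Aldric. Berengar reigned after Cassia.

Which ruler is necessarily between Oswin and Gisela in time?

Tracing the constraints gives Oswin → Aldric → Gisela, so Aldric sits after Oswin and before Gisela.
No other ruler is forced both after Oswin and before Gisela.

Aldric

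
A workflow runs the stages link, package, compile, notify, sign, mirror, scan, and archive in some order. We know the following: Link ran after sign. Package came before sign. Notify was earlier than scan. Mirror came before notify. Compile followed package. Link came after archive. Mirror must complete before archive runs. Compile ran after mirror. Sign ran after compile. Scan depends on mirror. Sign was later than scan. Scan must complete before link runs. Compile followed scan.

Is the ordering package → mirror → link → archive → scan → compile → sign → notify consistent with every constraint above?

The constraints require scan before link, but in the proposed sequence link appears ahead of scan. That one violation is enough.

no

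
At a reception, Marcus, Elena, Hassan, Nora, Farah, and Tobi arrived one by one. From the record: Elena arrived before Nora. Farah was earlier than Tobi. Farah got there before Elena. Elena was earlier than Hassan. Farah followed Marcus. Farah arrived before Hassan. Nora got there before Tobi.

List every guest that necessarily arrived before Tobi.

Directly stated before Tobi: Farah and Nora.
Elena reaches Tobi via Elena → Nora → Tobi.
Marcus reaches Tobi via Marcus → Farah → Tobi.
No chain forces Hassan ahead of Tobi.

Elena, Farah, Marcus, Nora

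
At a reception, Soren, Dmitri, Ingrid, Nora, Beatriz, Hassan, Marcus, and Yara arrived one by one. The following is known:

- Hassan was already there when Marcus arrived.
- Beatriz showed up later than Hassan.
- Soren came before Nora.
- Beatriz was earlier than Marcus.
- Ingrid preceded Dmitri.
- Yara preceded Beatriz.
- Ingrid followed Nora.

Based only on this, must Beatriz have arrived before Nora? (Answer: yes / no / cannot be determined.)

cannot be determined

No chain of stated constraints runs from Beatriz to Nora, and none runs from Nora to Beatriz either.
So the relative order of Beatriz and Nora is not fixed by the given facts.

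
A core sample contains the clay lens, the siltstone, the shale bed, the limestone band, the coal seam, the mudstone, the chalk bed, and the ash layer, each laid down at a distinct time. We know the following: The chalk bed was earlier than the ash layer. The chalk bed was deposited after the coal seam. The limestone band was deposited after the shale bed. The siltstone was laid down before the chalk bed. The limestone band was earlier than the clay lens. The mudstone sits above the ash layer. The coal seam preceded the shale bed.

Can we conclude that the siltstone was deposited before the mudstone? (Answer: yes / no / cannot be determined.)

yes

Chain the constraints: the siltstone → the chalk bed → the ash layer → the mudstone. Each link is directly stated, so the siltstone comes before the mudstone.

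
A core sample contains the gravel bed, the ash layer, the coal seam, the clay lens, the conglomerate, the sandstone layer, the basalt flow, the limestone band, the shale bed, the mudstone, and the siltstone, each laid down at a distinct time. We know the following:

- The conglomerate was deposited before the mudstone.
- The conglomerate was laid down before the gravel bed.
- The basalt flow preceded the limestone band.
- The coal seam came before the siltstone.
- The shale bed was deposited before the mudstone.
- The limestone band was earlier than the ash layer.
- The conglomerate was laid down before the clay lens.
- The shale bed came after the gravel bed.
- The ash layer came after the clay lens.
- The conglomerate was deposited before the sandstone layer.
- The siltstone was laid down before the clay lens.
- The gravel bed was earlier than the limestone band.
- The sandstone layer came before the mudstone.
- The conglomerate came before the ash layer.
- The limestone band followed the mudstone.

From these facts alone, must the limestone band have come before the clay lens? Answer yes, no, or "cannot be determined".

cannot be determined

No chain of stated constraints runs from the limestone band to the clay lens, and none runs from the clay lens to the limestone band either.
So the relative order of the limestone band and the clay lens is not fixed by the given facts.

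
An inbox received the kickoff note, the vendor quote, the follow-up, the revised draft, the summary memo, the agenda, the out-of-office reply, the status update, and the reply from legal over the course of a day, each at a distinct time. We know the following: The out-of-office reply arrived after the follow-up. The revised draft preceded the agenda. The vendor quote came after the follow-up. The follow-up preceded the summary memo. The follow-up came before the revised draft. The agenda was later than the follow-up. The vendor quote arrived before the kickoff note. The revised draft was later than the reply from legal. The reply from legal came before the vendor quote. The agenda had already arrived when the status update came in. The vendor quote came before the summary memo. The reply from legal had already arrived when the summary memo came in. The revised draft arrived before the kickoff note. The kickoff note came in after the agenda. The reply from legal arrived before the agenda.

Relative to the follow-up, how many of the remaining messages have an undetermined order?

1

Forced after the follow-up: the agenda, the kickoff note, the out-of-office reply, the revised draft, the status update, the summary memo, and the vendor quote.
That leaves the reply from legal with no forced order relative to the follow-up — 1.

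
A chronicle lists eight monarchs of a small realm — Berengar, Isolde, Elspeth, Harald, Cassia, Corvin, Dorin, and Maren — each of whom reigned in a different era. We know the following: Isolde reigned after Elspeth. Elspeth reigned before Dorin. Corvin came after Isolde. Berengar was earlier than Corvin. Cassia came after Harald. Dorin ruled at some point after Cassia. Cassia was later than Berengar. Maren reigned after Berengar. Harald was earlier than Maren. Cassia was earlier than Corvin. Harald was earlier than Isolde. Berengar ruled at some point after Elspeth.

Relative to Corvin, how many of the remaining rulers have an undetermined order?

2

Forced before Corvin: Berengar, Cassia, Elspeth, Harald, and Isolde.
That leaves Dorin and Maren with no forced order relative to Corvin — 2.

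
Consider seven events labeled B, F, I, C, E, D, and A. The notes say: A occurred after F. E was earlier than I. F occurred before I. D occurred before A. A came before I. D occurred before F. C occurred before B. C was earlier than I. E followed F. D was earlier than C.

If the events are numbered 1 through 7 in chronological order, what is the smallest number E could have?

D and F must both come before E — 2 forced predecessors.
Nothing else is forced ahead of E, so its earliest slot is position 2 + 1 = 3.

3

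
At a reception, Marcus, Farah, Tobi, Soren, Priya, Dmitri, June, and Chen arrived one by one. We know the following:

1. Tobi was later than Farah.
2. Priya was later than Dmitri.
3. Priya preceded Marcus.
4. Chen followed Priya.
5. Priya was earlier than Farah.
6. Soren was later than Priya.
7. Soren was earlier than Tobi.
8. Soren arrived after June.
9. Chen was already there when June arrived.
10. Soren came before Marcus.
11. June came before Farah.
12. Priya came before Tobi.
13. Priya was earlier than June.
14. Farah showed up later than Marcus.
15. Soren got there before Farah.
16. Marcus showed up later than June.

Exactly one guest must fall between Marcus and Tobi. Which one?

Tracing the constraints gives Marcus → Farah → Tobi, so Farah sits after Marcus and before Tobi.
No other guest is forced both after Marcus and before Tobi.

Farah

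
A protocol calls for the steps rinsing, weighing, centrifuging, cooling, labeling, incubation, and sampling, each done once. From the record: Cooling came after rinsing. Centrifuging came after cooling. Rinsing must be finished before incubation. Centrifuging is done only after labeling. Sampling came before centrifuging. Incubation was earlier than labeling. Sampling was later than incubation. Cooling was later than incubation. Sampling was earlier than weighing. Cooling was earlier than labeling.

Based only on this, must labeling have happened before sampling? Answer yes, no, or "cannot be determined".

cannot be determined

No chain of stated constraints runs from labeling to sampling, and none runs from sampling to labeling either.
So the relative order of labeling and sampling is not fixed by the given facts.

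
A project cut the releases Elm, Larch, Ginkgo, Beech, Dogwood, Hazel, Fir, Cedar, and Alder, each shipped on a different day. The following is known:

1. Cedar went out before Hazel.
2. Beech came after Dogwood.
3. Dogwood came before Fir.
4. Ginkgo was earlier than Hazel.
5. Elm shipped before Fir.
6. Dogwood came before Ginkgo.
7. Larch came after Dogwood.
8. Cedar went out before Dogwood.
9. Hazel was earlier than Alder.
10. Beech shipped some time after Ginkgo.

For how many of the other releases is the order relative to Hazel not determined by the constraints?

Forced before Hazel: Cedar, Dogwood, and Ginkgo; forced after Hazel: Alder.
That leaves Beech, Elm, Fir, and Larch with no forced order relative to Hazel — 4.

4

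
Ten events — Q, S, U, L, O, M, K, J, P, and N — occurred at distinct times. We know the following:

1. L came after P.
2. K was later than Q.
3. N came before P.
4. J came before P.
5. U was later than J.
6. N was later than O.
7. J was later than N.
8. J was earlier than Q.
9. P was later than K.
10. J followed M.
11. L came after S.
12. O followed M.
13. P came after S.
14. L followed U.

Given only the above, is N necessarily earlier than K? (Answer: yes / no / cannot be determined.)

Chain the constraints: N → J → Q → K. Each link is directly stated, so N comes before K.

yes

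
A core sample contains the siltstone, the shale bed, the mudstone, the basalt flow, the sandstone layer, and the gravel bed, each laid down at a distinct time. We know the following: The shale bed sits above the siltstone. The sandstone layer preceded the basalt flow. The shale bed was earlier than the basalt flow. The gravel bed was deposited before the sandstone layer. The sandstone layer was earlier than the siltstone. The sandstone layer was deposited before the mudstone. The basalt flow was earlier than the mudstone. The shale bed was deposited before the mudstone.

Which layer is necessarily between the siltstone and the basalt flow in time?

the shale bed

Tracing the constraints gives the siltstone → the shale bed → the basalt flow, so the shale bed sits after the siltstone and before the basalt flow.
No other layer is forced both after the siltstone and before the basalt flow.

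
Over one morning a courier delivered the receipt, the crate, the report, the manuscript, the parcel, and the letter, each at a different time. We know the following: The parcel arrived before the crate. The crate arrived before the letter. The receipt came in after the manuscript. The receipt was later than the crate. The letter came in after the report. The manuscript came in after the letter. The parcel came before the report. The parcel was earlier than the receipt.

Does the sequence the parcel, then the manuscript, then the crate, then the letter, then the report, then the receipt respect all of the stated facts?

no

The constraints require the report before the letter, but in the proposed sequence the letter appears ahead of the report. That one violation is enough.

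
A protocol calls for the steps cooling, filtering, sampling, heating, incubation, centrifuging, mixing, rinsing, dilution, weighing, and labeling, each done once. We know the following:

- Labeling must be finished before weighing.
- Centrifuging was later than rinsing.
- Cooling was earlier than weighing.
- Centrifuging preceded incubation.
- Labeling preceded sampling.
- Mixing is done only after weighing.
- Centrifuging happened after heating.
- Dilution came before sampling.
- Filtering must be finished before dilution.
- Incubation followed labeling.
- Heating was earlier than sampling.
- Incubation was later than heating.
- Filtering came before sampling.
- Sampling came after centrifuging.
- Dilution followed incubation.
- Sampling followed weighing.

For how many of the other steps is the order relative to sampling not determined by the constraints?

Forced before sampling: centrifuging, cooling, dilution, filtering, heating, incubation, labeling, rinsing, and weighing.
That leaves mixing with no forced order relative to sampling — 1.

1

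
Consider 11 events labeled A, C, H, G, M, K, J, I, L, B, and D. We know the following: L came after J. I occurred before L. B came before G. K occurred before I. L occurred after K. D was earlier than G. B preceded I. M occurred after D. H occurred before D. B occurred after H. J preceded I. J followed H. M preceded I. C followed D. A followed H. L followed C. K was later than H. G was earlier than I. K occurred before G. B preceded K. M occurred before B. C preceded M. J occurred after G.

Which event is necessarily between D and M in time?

C

Tracing the constraints gives D → C → M, so C sits after D and before M.
No other event is forced both after D and before M.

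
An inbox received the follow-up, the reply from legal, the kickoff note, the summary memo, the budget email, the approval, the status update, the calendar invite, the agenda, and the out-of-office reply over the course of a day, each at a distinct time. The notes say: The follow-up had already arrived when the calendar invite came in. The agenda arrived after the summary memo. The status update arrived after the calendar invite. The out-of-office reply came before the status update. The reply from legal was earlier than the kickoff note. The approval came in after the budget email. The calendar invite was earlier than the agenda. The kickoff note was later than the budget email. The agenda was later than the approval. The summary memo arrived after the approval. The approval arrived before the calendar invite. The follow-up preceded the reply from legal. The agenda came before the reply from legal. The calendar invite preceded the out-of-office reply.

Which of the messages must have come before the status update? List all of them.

Directly stated before the status update: the calendar invite and the out-of-office reply.
The approval reaches the status update via the approval → the calendar invite → the status update.
The budget email reaches the status update via the budget email → the approval → the calendar invite → the status update.
The follow-up reaches the status update via the follow-up → the calendar invite → the status update.
No chain forces the reply from legal (or any of the others) ahead of the status update.

the approval, the budget email, the calendar invite, the follow-up, the out-of-office reply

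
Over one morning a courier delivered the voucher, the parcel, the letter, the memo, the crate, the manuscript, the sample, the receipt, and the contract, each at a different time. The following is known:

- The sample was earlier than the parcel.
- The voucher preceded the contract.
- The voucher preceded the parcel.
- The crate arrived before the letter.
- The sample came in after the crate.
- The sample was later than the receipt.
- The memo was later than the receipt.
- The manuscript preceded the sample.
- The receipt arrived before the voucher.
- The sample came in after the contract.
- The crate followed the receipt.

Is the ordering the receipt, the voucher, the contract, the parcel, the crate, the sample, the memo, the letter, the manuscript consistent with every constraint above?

no

The constraints require the manuscript before the sample, but in the proposed sequence the sample appears ahead of the manuscript. That one violation is enough.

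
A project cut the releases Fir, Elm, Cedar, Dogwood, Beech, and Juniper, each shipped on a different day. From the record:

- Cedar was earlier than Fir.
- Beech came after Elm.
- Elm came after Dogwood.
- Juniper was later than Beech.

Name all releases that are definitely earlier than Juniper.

Directly stated before Juniper: Beech.
Dogwood reaches Juniper via Dogwood → Elm → Beech → Juniper.
Elm reaches Juniper via Elm → Beech → Juniper.

Beech, Dogwood, Elm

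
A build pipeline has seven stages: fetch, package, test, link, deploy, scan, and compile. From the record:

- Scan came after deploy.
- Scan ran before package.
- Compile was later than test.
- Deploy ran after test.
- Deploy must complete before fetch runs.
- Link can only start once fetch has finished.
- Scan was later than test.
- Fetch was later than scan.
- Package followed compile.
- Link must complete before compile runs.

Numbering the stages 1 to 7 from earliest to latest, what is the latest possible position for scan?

Scan must come before compile, fetch, link, and package — 4 stages forced after it.
Everything else can be placed before scan in some valid order, so scan can sit as late as position 7 − 4 = 3.

3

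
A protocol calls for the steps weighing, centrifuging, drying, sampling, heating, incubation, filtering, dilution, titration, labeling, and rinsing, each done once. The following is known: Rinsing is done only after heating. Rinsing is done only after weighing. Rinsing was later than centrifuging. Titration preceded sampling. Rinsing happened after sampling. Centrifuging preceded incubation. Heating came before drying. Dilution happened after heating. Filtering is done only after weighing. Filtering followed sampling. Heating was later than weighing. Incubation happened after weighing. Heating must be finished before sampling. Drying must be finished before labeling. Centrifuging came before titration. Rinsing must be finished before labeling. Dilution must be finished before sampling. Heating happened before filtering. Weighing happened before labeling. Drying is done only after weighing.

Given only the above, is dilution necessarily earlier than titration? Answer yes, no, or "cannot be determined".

cannot be determined

No chain of stated constraints runs from dilution to titration, and none runs from titration to dilution either.
So the relative order of dilution and titration is not fixed by the given facts.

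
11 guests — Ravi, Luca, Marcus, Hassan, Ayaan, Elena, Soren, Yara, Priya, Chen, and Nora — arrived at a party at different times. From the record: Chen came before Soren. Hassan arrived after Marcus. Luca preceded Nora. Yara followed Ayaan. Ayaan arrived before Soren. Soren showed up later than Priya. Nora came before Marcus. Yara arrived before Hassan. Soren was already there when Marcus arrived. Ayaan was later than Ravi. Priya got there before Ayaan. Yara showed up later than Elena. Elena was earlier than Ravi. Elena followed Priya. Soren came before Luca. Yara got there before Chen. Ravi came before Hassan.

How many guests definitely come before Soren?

Directly stated before Soren: Ayaan, Chen, and Priya.
Elena reaches Soren via Elena → Yara → Chen → Soren.
Ravi reaches Soren via Ravi → Ayaan → Soren.
Yara reaches Soren via Yara → Chen → Soren.
That's Ayaan, Chen, Elena, Priya, Ravi, and Yara — 6 in all.

6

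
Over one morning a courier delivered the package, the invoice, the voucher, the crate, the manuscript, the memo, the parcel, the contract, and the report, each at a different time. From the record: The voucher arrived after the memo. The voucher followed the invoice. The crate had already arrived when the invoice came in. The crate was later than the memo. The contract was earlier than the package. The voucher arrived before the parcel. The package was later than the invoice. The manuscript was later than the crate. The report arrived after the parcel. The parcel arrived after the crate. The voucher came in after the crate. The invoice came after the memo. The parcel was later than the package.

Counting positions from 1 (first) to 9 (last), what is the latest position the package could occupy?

7

The package must come before the parcel and the report — 2 items forced after it.
Everything else can be placed before the package in some valid order, so the package can sit as late as position 9 − 2 = 7.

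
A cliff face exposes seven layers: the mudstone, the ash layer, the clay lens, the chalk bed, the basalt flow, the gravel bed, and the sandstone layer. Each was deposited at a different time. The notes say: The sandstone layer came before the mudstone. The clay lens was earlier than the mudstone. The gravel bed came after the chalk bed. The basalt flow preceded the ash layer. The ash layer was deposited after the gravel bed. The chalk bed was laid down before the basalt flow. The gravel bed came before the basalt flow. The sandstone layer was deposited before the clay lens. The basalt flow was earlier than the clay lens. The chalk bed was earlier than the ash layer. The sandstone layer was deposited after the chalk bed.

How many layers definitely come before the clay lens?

4

Directly stated before the clay lens: the basalt flow and the sandstone layer.
The chalk bed reaches the clay lens via the chalk bed → the sandstone layer → the clay lens.
The gravel bed reaches the clay lens via the gravel bed → the basalt flow → the clay lens.
That's the basalt flow, the chalk bed, the gravel bed, and the sandstone layer — 4 in all.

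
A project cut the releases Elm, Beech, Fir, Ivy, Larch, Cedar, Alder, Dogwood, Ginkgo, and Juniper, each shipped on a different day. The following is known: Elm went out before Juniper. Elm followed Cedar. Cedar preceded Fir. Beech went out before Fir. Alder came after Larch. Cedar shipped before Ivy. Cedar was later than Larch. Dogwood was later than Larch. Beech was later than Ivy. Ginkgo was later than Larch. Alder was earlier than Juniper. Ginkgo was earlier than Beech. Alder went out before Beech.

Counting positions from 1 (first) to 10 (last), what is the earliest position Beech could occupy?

Alder, Cedar, Ginkgo, Ivy, and Larch must all come before Beech — 5 forced predecessors.
Nothing else is forced ahead of Beech, so its earliest slot is position 5 + 1 = 6.

6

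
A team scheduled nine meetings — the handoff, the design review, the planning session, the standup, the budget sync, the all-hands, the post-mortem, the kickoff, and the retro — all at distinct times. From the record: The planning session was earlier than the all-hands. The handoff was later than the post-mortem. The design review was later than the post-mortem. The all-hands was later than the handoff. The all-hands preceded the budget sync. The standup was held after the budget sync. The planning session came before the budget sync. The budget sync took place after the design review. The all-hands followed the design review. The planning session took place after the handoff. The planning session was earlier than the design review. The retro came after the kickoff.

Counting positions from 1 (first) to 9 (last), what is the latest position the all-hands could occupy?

7

The all-hands must come before the budget sync and the standup — 2 meetings forced after it.
Everything else can be placed before the all-hands in some valid order, so the all-hands can sit as late as position 9 − 2 = 7.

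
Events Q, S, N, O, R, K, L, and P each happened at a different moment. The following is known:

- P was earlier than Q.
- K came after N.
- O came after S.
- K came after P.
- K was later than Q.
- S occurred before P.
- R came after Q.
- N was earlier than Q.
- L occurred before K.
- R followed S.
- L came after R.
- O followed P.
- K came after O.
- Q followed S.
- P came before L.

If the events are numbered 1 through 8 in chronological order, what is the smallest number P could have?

S must come before P — 1 forced predecessor.
Nothing else is forced ahead of P, so its earliest slot is position 1 + 1 = 2.

2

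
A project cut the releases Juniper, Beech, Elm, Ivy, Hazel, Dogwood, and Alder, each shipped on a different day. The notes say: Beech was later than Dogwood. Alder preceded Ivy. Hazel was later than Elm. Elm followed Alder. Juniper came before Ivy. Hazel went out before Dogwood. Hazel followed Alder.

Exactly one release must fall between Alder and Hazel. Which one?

Elm

Tracing the constraints gives Alder → Elm → Hazel, so Elm sits after Alder and before Hazel.
No other release is forced both after Alder and before Hazel.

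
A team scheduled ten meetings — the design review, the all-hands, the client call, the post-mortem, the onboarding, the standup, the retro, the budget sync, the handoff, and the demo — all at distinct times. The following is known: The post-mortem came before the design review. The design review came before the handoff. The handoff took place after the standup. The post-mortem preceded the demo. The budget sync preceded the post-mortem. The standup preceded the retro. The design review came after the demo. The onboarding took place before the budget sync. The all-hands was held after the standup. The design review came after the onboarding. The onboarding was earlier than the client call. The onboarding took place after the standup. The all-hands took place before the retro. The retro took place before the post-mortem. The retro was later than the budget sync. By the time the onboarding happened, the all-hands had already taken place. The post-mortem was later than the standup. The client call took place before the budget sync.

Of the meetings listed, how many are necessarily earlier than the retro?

Directly stated before the retro: the all-hands, the budget sync, and the standup.
The client call reaches the retro via the client call → the budget sync → the retro.
The onboarding reaches the retro via the onboarding → the budget sync → the retro.
That's the all-hands, the budget sync, the client call, the onboarding, and the standup — 5 in all.

5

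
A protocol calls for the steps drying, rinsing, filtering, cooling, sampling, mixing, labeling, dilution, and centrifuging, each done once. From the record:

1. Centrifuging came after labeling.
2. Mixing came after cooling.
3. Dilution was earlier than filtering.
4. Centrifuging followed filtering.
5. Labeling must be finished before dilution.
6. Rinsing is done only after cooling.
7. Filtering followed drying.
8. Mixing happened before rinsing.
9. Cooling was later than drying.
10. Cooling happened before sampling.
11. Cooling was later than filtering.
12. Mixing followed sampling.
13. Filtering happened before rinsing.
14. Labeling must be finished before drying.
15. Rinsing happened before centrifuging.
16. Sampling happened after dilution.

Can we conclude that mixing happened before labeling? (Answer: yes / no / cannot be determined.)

Tracing the constraints gives labeling → dilution → sampling → mixing, so labeling must come before mixing.
That means mixing cannot be before labeling.

no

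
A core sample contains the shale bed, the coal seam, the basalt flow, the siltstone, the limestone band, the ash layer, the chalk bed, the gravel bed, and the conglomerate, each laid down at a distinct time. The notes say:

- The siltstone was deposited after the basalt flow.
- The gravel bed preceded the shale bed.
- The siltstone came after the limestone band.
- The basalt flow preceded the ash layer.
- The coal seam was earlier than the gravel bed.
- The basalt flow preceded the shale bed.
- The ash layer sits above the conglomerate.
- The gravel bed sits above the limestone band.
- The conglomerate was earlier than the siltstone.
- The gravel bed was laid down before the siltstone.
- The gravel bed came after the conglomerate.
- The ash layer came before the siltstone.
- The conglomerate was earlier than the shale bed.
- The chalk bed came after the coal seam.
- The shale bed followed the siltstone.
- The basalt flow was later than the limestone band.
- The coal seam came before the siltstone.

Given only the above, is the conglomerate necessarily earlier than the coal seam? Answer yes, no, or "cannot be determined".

No chain of stated constraints runs from the conglomerate to the coal seam, and none runs from the coal seam to the conglomerate either.
So the relative order of the conglomerate and the coal seam is not fixed by the given facts.

cannot be determined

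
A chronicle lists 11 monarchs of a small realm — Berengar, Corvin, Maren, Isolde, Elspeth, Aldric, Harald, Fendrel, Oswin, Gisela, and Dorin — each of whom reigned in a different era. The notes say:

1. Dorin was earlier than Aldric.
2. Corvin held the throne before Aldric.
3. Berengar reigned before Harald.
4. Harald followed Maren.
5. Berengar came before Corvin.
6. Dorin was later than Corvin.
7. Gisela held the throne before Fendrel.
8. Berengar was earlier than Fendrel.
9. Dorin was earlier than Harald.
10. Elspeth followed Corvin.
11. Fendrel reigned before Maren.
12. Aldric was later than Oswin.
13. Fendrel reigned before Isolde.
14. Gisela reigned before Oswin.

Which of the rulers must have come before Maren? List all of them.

Directly stated before Maren: Fendrel.
Berengar reaches Maren via Berengar → Fendrel → Maren.
Gisela reaches Maren via Gisela → Fendrel → Maren.
No chain forces Corvin (or any of the others) ahead of Maren.

Berengar, Fendrel, Gisela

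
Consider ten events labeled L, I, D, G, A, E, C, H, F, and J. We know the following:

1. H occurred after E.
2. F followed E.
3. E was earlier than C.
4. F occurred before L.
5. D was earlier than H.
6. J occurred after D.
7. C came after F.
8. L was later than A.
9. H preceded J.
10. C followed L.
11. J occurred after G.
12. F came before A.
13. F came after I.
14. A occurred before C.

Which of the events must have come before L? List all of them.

Directly stated before L: A and F.
E reaches L via E → F → L.
I reaches L via I → F → L.

A, E, F, I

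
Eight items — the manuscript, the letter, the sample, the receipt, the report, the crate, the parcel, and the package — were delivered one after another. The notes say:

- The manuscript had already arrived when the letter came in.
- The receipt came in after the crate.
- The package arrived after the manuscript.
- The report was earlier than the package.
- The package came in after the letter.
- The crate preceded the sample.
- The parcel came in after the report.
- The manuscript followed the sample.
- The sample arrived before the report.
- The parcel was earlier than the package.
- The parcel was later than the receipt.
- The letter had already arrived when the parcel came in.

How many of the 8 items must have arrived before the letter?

3

Directly stated before the letter: the manuscript.
The crate reaches the letter via the crate → the sample → the manuscript → the letter.
The sample reaches the letter via the sample → the manuscript → the letter.
No chain forces the package (or any of the others) ahead of the letter.
That's the crate, the manuscript, and the sample — 3 in all.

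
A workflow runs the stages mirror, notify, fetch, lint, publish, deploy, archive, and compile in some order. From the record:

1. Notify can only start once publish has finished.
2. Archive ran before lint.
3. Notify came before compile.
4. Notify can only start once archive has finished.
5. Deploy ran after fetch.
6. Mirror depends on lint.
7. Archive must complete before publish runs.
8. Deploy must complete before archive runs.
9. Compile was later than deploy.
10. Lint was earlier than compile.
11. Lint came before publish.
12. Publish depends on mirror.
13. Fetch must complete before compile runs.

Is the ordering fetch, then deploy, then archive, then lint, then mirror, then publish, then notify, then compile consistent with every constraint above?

Check each stated constraint against the proposed order — e.g. deploy is ahead of compile; fetch is ahead of compile. Every pair is in the required order; nothing is violated.

yes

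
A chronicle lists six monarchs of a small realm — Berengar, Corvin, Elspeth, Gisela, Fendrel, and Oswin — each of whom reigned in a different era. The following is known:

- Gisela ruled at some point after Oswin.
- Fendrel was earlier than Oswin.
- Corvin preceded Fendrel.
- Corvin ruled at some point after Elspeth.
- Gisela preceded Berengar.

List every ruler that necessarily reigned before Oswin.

Directly stated before Oswin: Fendrel.
Corvin reaches Oswin via Corvin → Fendrel → Oswin.
Elspeth reaches Oswin via Elspeth → Corvin → Fendrel → Oswin.
No chain forces Berengar (or any of the others) ahead of Oswin.

Corvin, Elspeth, Fendrel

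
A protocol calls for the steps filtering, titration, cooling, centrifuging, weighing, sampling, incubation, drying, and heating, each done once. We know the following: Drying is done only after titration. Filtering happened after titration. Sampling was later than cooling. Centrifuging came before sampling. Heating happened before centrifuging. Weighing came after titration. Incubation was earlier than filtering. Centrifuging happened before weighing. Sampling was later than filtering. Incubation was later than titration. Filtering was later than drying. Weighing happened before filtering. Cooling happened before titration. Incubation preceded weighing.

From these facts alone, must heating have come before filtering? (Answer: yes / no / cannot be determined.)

Chain the constraints: heating → centrifuging → weighing → filtering. Each link is directly stated, so heating comes before filtering.

yes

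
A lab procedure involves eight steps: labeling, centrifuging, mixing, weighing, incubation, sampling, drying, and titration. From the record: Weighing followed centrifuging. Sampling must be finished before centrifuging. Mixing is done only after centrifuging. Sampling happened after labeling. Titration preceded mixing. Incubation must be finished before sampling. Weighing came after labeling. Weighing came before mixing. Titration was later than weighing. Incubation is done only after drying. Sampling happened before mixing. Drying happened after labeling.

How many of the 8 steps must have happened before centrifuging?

Directly stated before centrifuging: sampling.
Drying reaches centrifuging via drying → incubation → sampling → centrifuging.
Incubation reaches centrifuging via incubation → sampling → centrifuging.
Labeling reaches centrifuging via labeling → sampling → centrifuging.
No chain forces weighing (or any of the others) ahead of centrifuging.
That's drying, incubation, labeling, and sampling — 4 in all.

4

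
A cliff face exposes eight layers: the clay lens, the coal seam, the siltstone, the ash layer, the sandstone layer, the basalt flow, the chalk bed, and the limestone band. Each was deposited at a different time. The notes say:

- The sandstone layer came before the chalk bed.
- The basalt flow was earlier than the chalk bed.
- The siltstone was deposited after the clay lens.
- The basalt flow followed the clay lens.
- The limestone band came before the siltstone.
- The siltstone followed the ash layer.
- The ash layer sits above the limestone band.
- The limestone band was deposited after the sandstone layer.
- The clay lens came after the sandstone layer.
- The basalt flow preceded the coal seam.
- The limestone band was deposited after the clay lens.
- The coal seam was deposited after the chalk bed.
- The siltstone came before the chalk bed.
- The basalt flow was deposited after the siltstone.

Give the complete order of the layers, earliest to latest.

the sandstone layer, the clay lens, the limestone band, the ash layer, the siltstone, the basalt flow, the chalk bed, the coal seam

The constraints fix every adjacent pair, so only one ordering works:
the sandstone layer → the clay lens → the limestone band → the ash layer → the siltstone → the basalt flow → the chalk bed → the coal seam.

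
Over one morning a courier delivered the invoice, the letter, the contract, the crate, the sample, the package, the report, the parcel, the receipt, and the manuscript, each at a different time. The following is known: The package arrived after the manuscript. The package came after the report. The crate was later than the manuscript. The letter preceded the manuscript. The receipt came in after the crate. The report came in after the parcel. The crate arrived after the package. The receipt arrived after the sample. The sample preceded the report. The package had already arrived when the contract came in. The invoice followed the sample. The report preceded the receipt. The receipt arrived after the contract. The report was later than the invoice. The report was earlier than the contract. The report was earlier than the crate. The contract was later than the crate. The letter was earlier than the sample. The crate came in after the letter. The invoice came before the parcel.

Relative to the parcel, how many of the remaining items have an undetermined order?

1

Forced before the parcel: the invoice, the letter, and the sample; forced after the parcel: the contract, the crate, the package, the receipt, and the report.
That leaves the manuscript with no forced order relative to the parcel — 1.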